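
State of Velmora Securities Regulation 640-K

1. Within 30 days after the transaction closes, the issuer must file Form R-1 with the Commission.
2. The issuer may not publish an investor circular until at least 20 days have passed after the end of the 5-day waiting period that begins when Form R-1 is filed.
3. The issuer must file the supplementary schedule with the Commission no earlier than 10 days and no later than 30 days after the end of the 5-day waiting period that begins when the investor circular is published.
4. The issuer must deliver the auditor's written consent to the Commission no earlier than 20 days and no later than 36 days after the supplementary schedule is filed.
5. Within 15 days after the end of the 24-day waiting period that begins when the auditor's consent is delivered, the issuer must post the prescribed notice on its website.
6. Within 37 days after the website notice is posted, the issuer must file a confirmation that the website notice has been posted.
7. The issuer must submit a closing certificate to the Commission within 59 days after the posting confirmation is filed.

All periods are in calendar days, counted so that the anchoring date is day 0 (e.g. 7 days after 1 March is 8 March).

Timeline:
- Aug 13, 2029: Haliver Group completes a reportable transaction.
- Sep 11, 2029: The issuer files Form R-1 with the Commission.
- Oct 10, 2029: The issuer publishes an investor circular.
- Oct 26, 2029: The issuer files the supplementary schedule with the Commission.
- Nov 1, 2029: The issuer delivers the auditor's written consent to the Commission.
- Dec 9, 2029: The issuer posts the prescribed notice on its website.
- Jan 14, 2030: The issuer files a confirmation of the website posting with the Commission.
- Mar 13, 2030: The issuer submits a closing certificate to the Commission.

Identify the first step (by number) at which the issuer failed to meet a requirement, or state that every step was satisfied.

Step 4

(1) due by Aug 13, 2029 + 30 days = Sep 12, 2029; completed Sep 11, 2029, before the deadline.
(2) permitted from Sep 16, 2029 + 20 days = Oct 6, 2029 onward; Oct 10, 2029 is on or after that date.
(3) the permitted window runs from Oct 15, 2029 + 10 = Oct 25, 2029 to Oct 15, 2029 + 30 = Nov 14, 2029; done Oct 26, 2029 — within the window.
(4) the permitted window runs from Oct 26, 2029 + 20 = Nov 15, 2029 to Oct 26, 2029 + 36 = Dec 1, 2029; done Nov 1, 2029 — 14 days before the window opened.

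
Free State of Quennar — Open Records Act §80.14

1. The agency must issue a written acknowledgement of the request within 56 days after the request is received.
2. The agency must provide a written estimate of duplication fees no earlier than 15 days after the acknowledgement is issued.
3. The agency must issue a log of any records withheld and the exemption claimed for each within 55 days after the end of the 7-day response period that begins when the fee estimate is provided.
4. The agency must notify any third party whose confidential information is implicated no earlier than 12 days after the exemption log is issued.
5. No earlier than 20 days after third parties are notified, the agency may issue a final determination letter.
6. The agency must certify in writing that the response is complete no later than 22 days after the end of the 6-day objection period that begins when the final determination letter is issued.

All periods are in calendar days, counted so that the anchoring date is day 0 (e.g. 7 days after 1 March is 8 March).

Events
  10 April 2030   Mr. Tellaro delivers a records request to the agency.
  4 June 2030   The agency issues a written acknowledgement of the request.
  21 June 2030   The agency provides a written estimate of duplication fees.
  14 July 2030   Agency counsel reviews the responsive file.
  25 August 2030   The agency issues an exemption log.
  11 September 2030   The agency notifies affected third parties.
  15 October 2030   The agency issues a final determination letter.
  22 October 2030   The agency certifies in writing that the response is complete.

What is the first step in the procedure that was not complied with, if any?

(1) due by 10 April 2030 + 56 days = 5 June 2030; done 4 June 2030 — timely.
(2) permitted from 4 June 2030 + 15 days = 19 June 2030 onward; done 21 June 2030 — permitted.
(3) due by 28 June 2030 + 55 days = 22 August 2030; not done until 25 August 2030, 3 days after the deadline.

Step 3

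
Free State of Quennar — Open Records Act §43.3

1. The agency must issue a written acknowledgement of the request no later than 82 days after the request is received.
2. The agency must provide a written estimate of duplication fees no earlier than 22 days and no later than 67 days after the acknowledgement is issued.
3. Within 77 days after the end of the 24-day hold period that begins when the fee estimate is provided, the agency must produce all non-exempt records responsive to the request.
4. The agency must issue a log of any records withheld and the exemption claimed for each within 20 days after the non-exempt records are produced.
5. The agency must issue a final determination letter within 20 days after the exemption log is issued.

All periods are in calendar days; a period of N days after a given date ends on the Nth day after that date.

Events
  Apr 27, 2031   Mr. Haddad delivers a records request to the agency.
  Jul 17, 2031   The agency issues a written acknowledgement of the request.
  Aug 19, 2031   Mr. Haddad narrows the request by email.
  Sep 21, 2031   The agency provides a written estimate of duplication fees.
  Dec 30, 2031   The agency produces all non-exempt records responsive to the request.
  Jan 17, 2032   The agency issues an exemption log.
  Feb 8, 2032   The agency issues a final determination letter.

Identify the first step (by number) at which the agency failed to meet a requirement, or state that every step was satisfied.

Step 1 — counting 82 days from Apr 27, 2031 (when the request is received) gives a deadline of Jul 18, 2031; done Jul 17, 2031 — timely.
Step 2 — 22 and 67 days from Jul 17, 2031 (when the acknowledgement is issued) are Aug 8, 2031 and Sep 22, 2031 respectively; Sep 21, 2031 falls inside that range.
Step 3 — counting 77 days from Oct 15, 2031 (end of the 24-day hold period, which began when the fee estimate is provided on Sep 21, 2031) gives a deadline of Dec 31, 2031; completed Dec 30, 2031, before the deadline.
Step 4 — counting 20 days from Dec 30, 2031 (when the non-exempt records are produced) gives a deadline of Jan 19, 2032; done Jan 17, 2032 — timely.
Step 5 — counting 20 days from Jan 17, 2032 (when the exemption log is issued) gives a deadline of Feb 6, 2032; done Feb 8, 2032 — 2 days late.

Step 5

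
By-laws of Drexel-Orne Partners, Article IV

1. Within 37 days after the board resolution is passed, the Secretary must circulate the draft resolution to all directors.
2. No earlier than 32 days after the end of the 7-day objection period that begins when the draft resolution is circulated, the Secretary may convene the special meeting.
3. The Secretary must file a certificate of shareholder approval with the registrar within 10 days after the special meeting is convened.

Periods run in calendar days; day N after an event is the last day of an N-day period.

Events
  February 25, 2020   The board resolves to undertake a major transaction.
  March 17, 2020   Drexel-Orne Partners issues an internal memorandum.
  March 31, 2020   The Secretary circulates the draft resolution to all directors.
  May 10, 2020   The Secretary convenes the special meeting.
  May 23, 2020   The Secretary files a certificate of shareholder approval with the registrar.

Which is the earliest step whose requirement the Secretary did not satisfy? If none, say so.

Step 3

(1) due by February 25, 2020 + 37 days = April 2, 2020; done March 31, 2020 — timely.
(2) permitted from April 7, 2020 + 32 days = May 9, 2020 onward; done May 10, 2020, after the minimum wait.
(3) due by May 10, 2020 + 10 days = May 20, 2020; not done until May 23, 2020, 3 days after the deadline.
Later steps need not be reached.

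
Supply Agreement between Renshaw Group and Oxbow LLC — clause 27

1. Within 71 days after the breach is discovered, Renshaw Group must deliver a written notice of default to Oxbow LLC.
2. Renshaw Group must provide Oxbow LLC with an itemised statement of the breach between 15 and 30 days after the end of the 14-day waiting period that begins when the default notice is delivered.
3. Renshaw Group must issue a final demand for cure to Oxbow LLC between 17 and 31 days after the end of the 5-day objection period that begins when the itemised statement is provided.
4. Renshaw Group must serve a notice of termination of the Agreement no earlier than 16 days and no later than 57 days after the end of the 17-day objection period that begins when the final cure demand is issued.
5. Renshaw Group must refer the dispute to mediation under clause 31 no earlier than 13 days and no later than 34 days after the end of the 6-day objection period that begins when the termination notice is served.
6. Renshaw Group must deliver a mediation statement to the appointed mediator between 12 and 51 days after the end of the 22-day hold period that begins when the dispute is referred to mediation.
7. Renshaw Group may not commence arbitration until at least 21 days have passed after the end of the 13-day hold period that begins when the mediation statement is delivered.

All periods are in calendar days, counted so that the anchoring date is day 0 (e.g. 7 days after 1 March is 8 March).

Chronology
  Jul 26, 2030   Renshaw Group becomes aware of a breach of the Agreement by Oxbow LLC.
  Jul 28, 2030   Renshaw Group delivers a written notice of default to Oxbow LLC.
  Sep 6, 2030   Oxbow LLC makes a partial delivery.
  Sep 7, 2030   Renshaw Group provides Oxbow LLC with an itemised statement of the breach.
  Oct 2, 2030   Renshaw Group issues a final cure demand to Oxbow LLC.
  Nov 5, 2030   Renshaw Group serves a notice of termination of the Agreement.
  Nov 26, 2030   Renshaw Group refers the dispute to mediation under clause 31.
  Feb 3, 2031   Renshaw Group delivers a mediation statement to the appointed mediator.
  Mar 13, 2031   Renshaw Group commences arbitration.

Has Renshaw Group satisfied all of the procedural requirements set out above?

Yes

Step 1: 71 days after Jul 26, 2030 (when the breach is discovered) is Oct 5, 2030; Jul 28, 2030 is within that limit.
Step 2: the window is 15–30 days after Aug 11, 2030 (end of the 14-day waiting period, which began when the default notice is delivered on Jul 28, 2030), so Aug 26, 2030 through Sep 10, 2030; done Sep 7, 2030 — within the window.
Step 3: the window is 17–31 days after Sep 12, 2030 (end of the 5-day objection period, which began when the itemised statement is provided on Sep 7, 2030), so Sep 29, 2030 through Oct 13, 2030; done Oct 2, 2030, which is between those dates.
Step 4: the window is 16–57 days after Oct 19, 2030 (end of the 17-day objection period, which began when the final cure demand is issued on Oct 2, 2030), so Nov 4, 2030 through Dec 15, 2030; done Nov 5, 2030 — within the window.
Step 5: the window is 13–34 days after Nov 11, 2030 (end of the 6-day objection period, which began when the termination notice is served on Nov 5, 2030), so Nov 24, 2030 through Dec 15, 2030; done Nov 26, 2030 — within the window.
Step 6: the window is 12–51 days after Dec 18, 2030 (end of the 22-day hold period, which began when the dispute is referred to mediation on Nov 26, 2030), so Dec 30, 2030 through Feb 7, 2031; Feb 3, 2031 falls inside that range.
Step 7: the earliest permitted date is 21 days after Feb 16, 2031 (end of the 13-day hold period, which began when the mediation statement is delivered on Feb 3, 2031), i.e. Mar 9, 2031; done Mar 13, 2031 — permitted.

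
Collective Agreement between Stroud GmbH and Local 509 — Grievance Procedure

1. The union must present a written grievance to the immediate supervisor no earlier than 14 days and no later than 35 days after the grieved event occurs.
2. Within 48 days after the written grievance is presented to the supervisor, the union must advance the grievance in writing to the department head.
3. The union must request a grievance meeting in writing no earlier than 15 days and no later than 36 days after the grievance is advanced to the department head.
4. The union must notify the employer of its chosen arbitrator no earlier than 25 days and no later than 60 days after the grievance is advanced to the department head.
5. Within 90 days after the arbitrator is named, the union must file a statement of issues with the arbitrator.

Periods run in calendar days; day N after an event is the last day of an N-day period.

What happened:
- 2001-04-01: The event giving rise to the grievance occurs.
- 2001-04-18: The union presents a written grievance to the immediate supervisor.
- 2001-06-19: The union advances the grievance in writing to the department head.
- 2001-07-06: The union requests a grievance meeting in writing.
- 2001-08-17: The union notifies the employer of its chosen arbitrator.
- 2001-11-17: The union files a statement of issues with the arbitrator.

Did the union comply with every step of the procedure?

Step 1 — 14 and 35 days from 2001-04-01 (when the grieved event occurs) are 2001-04-15 and 2001-05-06 respectively; done 2001-04-18, which is between those dates.
Step 2 — counting 48 days from 2001-04-18 (when the written grievance is presented to the supervisor) gives a deadline of 2001-06-05; 2001-06-19 misses that deadline by 14 days.

No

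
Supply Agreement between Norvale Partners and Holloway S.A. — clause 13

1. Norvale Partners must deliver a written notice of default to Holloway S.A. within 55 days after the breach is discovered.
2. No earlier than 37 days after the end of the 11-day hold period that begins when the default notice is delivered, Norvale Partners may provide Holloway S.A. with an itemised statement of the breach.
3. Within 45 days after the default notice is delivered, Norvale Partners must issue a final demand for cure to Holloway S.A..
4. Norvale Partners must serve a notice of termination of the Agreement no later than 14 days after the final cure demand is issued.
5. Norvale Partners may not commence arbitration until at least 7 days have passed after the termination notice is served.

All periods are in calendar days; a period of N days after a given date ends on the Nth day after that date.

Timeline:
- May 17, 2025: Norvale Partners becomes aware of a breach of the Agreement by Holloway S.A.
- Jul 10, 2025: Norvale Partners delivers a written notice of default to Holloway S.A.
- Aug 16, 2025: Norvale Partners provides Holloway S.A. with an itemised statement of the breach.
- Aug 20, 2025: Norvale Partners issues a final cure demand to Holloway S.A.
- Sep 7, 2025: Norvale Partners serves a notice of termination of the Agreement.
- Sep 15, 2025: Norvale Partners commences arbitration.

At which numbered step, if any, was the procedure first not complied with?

(1) due by May 17, 2025 + 55 days = Jul 11, 2025; done Jul 10, 2025 — timely.
(2) permitted from Jul 21, 2025 + 37 days = Aug 27, 2025 onward; done Aug 16, 2025 — 11 days too early.

Step 2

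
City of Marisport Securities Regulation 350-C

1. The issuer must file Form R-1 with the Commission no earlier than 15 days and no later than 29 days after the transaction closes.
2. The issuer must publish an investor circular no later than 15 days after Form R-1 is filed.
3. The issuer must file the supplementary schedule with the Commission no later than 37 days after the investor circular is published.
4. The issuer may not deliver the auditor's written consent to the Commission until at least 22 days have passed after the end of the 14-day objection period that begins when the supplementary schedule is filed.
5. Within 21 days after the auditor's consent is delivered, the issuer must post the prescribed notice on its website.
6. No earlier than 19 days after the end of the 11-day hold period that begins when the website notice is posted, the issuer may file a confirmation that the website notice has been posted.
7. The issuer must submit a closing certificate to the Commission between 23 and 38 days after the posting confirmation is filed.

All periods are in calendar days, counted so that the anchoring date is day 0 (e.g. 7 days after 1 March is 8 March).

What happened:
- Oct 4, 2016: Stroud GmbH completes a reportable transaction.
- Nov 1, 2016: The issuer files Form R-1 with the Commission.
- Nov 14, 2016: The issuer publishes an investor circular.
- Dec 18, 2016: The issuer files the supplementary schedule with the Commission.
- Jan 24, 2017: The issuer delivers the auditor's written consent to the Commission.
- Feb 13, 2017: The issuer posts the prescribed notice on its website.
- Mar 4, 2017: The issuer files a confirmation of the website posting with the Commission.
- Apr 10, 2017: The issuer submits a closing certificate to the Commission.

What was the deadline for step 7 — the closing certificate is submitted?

Apr 11, 2017

Step 7 runs from Mar 4, 2017, when the posting confirmation is filed. The window is 23–38 days after Mar 4, 2017; it closes on Apr 11, 2017.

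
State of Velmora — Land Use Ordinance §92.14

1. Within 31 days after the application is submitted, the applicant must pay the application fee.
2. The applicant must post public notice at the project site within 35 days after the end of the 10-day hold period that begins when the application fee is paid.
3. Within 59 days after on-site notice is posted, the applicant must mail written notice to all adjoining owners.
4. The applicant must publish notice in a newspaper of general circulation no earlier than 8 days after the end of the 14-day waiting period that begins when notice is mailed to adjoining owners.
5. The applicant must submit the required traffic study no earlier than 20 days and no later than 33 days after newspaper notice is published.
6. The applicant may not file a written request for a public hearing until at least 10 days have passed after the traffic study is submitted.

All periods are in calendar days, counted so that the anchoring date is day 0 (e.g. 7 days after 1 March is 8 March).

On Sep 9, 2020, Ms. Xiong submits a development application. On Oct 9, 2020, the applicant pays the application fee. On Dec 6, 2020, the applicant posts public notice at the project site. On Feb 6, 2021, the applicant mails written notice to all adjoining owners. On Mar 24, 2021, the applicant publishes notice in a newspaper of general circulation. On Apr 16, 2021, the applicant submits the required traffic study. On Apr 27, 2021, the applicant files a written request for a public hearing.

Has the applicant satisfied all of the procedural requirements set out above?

Step 1: 31 days after Sep 9, 2020 (when the application is submitted) is Oct 10, 2020; done Oct 9, 2020 — timely.
Step 2: 35 days after Oct 19, 2020 (end of the 10-day hold period, which began when the application fee is paid on Oct 9, 2020) is Nov 23, 2020; done Dec 6, 2020 — 13 days late.
That is the first point of non-compliance.

No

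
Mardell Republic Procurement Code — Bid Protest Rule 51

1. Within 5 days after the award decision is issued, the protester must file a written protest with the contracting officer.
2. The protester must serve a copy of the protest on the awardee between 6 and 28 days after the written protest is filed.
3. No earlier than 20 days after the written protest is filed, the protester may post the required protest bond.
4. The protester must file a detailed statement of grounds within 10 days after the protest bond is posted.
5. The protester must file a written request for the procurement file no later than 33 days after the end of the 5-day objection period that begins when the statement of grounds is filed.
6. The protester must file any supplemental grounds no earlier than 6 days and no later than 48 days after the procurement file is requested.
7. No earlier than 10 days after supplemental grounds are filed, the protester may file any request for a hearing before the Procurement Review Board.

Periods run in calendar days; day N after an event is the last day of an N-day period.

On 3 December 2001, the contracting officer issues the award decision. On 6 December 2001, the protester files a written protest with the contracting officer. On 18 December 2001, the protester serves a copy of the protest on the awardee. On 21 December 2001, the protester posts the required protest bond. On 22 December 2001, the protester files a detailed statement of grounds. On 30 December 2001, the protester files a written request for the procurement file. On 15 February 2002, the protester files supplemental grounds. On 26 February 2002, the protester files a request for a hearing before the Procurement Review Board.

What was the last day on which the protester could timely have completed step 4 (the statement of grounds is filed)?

Step 4 runs from 21 December 2001, when the protest bond is posted. 10 days after 21 December 2001 is 31 December 2001.

31 December 2001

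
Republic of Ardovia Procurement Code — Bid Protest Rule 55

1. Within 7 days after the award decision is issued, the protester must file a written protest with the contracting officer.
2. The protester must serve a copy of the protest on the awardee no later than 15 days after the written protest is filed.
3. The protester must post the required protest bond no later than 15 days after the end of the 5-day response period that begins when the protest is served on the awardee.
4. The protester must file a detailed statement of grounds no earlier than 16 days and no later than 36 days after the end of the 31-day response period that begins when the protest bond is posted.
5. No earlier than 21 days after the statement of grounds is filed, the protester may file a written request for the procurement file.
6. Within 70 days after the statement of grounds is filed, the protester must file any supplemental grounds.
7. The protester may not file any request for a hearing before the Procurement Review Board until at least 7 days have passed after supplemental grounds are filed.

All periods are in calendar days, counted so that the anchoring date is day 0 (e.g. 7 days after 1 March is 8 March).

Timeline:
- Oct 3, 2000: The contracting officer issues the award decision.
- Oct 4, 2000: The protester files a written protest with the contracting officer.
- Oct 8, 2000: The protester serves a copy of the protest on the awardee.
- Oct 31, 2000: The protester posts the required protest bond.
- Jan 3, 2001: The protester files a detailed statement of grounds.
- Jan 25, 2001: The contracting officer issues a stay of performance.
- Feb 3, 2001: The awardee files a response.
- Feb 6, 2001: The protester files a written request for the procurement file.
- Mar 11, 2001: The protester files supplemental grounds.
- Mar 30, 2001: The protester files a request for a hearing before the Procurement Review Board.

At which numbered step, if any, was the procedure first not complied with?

Step 1: 7 days after Oct 3, 2000 (when the award decision is issued) is Oct 10, 2000; completed Oct 4, 2000, before the deadline.
Step 2: 15 days after Oct 4, 2000 (when the written protest is filed) is Oct 19, 2000; completed Oct 8, 2000, before the deadline.
Step 3: 15 days after Oct 13, 2000 (end of the 5-day response period, which began when the protest is served on the awardee on Oct 8, 2000) is Oct 28, 2000; not done until Oct 31, 2000, 3 days after the deadline.
That is the first point of non-compliance.

Step 3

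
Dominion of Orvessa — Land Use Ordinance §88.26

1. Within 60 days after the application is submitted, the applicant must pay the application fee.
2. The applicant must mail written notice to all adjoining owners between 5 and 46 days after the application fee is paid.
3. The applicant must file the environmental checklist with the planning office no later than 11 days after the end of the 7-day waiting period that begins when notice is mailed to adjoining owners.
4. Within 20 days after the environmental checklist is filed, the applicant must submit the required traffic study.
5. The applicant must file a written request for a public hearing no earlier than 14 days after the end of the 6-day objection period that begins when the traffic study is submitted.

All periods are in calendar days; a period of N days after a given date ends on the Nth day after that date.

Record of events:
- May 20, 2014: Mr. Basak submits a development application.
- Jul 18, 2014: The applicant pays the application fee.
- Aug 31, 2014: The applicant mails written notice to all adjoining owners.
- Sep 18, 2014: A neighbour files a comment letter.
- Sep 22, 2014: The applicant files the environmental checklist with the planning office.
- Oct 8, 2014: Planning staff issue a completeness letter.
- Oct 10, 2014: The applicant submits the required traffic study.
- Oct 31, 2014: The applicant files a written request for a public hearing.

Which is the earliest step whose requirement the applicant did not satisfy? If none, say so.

Step 3

(1) due by May 20, 2014 + 60 days = Jul 19, 2014; completed Jul 18, 2014, before the deadline.
(2) the permitted window runs from Jul 18, 2014 + 5 = Jul 23, 2014 to Jul 18, 2014 + 46 = Sep 2, 2014; done Aug 31, 2014 — within the window.
(3) due by Sep 7, 2014 + 11 days = Sep 18, 2014; done Sep 22, 2014 — 4 days late.
That is the first point of non-compliance.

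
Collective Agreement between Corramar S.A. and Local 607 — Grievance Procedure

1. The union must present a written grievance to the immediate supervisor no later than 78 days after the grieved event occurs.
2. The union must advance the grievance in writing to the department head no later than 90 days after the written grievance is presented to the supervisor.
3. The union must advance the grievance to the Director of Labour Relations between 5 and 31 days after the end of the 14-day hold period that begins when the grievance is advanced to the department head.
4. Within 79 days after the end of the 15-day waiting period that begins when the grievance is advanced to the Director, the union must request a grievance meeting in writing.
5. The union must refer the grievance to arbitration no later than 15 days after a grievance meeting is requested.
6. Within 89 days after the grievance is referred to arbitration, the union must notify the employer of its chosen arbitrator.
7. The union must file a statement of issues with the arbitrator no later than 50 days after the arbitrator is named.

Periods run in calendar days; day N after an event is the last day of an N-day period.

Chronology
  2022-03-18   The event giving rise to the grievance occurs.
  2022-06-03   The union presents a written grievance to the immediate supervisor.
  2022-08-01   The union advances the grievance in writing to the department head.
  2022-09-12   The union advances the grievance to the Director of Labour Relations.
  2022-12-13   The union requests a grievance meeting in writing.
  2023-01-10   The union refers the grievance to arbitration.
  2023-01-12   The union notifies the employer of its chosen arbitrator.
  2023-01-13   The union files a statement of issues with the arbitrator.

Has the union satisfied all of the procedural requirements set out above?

No

(1) due by 2022-03-18 + 78 days = 2022-06-04; completed 2022-06-03, before the deadline.
(2) due by 2022-06-03 + 90 days = 2022-09-01; 2022-08-01 is within that limit.
(3) the permitted window runs from 2022-08-15 + 5 = 2022-08-20 to 2022-08-15 + 31 = 2022-09-15; done 2022-09-12, which is between those dates.
(4) due by 2022-09-27 + 79 days = 2022-12-15; 2022-12-13 is within that limit.
(5) due by 2022-12-13 + 15 days = 2022-12-28; done 2023-01-10 — 13 days late.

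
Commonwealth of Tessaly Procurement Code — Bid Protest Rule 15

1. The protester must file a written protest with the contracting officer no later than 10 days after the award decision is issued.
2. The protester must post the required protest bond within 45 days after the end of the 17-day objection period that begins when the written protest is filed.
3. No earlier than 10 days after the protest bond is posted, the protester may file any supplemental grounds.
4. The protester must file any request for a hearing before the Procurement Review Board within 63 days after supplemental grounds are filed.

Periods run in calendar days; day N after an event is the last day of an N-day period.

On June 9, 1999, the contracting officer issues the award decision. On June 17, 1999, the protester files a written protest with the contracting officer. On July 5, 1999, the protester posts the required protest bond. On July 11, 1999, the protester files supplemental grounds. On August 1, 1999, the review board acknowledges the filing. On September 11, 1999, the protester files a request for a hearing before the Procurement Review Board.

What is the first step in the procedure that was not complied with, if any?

Step 3

(1) due by June 9, 1999 + 10 days = June 19, 1999; completed June 17, 1999, before the deadline.
(2) due by July 4, 1999 + 45 days = August 18, 1999; July 5, 1999 is within that limit.
(3) permitted from July 5, 1999 + 10 days = July 15, 1999 onward; done July 11, 1999 — 4 days too early.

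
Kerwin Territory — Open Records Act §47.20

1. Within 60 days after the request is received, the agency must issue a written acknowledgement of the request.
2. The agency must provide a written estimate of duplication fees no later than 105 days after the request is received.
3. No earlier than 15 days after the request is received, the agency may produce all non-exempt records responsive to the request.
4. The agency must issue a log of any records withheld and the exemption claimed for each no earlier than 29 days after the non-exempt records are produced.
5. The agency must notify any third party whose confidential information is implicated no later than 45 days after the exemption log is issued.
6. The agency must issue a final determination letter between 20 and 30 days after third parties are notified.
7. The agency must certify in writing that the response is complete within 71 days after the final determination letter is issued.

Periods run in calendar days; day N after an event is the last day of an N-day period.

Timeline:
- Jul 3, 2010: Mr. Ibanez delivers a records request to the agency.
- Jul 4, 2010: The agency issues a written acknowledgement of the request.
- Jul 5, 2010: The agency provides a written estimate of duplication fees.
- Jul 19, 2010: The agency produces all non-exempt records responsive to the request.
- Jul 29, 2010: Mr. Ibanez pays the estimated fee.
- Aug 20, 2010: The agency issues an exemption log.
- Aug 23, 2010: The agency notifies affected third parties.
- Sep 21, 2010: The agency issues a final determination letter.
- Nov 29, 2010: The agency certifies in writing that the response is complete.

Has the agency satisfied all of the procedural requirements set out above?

Step 1: 60 days after Jul 3, 2010 (when the request is received) is Sep 1, 2010; done Jul 4, 2010 — timely.
Step 2: 105 days after Jul 3, 2010 (when the request is received) is Oct 16, 2010; done Jul 5, 2010 — timely.
Step 3: the earliest permitted date is 15 days after Jul 3, 2010 (when the request is received), i.e. Jul 18, 2010; done Jul 19, 2010 — permitted.
Step 4: the earliest permitted date is 29 days after Jul 19, 2010 (when the non-exempt records are produced), i.e. Aug 17, 2010; done Aug 20, 2010 — permitted.
Step 5: 45 days after Aug 20, 2010 (when the exemption log is issued) is Oct 4, 2010; done Aug 23, 2010 — timely.
Step 6: the window is 20–30 days after Aug 23, 2010 (when third parties are notified), so Sep 12, 2010 through Sep 22, 2010; Sep 21, 2010 falls inside that range.
Step 7: 71 days after Sep 21, 2010 (when the final determination letter is issued) is Dec 1, 2010; Nov 29, 2010 is within that limit.

Yes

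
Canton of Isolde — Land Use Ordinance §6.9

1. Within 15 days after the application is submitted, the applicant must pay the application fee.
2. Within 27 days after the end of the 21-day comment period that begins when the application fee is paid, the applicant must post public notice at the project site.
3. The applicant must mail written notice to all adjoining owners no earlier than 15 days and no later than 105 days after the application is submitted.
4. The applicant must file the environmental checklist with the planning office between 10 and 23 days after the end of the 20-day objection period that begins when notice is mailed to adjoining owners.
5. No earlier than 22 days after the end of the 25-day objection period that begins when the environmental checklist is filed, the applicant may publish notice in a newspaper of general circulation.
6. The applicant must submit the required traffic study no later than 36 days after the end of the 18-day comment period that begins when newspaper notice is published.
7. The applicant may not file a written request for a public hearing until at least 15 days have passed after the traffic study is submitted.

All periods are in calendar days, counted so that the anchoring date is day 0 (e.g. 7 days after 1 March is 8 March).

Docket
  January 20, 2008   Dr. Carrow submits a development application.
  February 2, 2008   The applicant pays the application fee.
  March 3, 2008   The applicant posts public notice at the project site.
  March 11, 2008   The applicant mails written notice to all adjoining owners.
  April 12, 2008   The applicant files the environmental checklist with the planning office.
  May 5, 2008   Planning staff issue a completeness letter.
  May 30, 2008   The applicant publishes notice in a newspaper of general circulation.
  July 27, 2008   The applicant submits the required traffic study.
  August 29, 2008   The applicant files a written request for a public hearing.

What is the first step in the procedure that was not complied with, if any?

(1) due by January 20, 2008 + 15 days = February 4, 2008; done February 2, 2008 — timely.
(2) due by February 23, 2008 + 27 days = March 21, 2008; March 3, 2008 is within that limit.
(3) the permitted window runs from January 20, 2008 + 15 = February 4, 2008 to January 20, 2008 + 105 = May 4, 2008; March 11, 2008 falls inside that range.
(4) the permitted window runs from March 31, 2008 + 10 = April 10, 2008 to March 31, 2008 + 23 = April 23, 2008; done April 12, 2008 — within the window.
(5) permitted from May 7, 2008 + 22 days = May 29, 2008 onward; done May 30, 2008, after the minimum wait.
(6) due by June 17, 2008 + 36 days = July 23, 2008; not done until July 27, 2008, 4 days after the deadline.

Step 6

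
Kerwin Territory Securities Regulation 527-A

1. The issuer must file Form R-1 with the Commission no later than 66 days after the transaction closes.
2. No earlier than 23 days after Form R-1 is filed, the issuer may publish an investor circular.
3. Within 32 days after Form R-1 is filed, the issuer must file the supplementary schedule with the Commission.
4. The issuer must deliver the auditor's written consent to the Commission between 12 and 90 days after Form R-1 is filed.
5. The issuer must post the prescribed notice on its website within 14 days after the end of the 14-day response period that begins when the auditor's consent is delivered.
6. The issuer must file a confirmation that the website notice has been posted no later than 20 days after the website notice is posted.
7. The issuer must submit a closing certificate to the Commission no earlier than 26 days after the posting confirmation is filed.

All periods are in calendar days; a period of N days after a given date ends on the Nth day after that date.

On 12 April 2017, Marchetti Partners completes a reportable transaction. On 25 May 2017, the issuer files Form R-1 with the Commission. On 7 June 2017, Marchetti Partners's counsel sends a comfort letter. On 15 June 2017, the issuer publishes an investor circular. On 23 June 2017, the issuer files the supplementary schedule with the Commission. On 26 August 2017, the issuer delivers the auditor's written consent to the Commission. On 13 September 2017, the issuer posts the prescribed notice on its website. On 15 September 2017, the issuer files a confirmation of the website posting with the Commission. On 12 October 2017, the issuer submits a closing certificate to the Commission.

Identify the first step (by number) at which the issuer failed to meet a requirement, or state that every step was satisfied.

Step 1: 66 days after 12 April 2017 (when the transaction closes) is 17 June 2017; completed 25 May 2017, before the deadline.
Step 2: the earliest permitted date is 23 days after 25 May 2017 (when Form R-1 is filed), i.e. 17 June 2017; 15 June 2017 is 2 days before the earliest permitted date.
The analysis stops there.

Step 2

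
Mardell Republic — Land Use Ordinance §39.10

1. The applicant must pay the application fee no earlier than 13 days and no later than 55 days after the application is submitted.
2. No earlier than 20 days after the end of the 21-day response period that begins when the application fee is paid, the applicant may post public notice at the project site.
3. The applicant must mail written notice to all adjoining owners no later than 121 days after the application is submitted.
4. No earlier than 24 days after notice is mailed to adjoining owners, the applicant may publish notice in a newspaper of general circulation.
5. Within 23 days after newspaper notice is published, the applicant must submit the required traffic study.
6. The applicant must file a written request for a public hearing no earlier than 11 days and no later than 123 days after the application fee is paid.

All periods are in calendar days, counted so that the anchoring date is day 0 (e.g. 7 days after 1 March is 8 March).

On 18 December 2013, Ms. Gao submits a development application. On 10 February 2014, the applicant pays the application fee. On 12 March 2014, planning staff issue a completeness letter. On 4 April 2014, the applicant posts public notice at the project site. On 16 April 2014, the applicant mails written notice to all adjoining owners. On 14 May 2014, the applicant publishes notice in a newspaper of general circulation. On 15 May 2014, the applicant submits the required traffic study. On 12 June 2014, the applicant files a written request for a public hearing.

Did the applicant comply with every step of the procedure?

Yes

Step 1 — 13 and 55 days from 18 December 2013 (when the application is submitted) are 31 December 2013 and 11 February 2014 respectively; 10 February 2014 falls inside that range.
Step 2 — must wait 20 days from 3 March 2014 (end of the 21-day response period, which began when the application fee is paid on 10 February 2014), so not before 23 March 2014; done 4 April 2014 — permitted.
Step 3 — counting 121 days from 18 December 2013 (when the application is submitted) gives a deadline of 18 April 2014; completed 16 April 2014, before the deadline.
Step 4 — must wait 24 days from 16 April 2014 (when notice is mailed to adjoining owners), so not before 10 May 2014; done 14 May 2014, after the minimum wait.
Step 5 — counting 23 days from 14 May 2014 (when newspaper notice is published) gives a deadline of 6 June 2014; 15 May 2014 is within that limit.
Step 6 — 11 and 123 days from 10 February 2014 (when the application fee is paid) are 21 February 2014 and 13 June 2014 respectively; 12 June 2014 falls inside that range.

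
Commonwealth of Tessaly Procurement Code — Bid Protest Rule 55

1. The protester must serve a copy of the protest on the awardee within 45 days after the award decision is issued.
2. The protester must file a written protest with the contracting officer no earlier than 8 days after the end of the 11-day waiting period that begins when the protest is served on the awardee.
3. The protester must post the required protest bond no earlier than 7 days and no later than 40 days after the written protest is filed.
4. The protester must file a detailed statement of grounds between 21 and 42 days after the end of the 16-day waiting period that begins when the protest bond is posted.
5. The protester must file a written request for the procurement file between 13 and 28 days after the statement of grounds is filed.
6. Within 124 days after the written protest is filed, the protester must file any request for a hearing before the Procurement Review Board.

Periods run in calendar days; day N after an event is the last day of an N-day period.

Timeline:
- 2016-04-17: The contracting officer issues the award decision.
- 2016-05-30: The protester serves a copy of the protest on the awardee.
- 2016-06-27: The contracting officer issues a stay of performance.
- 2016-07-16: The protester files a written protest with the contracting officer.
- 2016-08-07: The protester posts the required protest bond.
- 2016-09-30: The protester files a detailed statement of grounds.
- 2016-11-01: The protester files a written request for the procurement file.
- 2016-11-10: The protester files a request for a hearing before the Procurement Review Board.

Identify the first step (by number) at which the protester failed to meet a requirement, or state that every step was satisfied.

Step 1 — counting 45 days from 2016-04-17 (when the award decision is issued) gives a deadline of 2016-06-01; 2016-05-30 is within that limit.
Step 2 — must wait 8 days from 2016-06-10 (end of the 11-day waiting period, which began when the protest is served on the awardee on 2016-05-30), so not before 2016-06-18; done 2016-07-16 — permitted.
Step 3 — 7 and 40 days from 2016-07-16 (when the written protest is filed) are 2016-07-23 and 2016-08-25 respectively; done 2016-08-07, which is between those dates.
Step 4 — 21 and 42 days from 2016-08-23 (end of the 16-day waiting period, which began when the protest bond is posted on 2016-08-07) are 2016-09-13 and 2016-10-04 respectively; done 2016-09-30 — within the window.
Step 5 — 13 and 28 days from 2016-09-30 (when the statement of grounds is filed) are 2016-10-13 and 2016-10-28 respectively; done 2016-11-01 — 4 days after the window closed.

Step 5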